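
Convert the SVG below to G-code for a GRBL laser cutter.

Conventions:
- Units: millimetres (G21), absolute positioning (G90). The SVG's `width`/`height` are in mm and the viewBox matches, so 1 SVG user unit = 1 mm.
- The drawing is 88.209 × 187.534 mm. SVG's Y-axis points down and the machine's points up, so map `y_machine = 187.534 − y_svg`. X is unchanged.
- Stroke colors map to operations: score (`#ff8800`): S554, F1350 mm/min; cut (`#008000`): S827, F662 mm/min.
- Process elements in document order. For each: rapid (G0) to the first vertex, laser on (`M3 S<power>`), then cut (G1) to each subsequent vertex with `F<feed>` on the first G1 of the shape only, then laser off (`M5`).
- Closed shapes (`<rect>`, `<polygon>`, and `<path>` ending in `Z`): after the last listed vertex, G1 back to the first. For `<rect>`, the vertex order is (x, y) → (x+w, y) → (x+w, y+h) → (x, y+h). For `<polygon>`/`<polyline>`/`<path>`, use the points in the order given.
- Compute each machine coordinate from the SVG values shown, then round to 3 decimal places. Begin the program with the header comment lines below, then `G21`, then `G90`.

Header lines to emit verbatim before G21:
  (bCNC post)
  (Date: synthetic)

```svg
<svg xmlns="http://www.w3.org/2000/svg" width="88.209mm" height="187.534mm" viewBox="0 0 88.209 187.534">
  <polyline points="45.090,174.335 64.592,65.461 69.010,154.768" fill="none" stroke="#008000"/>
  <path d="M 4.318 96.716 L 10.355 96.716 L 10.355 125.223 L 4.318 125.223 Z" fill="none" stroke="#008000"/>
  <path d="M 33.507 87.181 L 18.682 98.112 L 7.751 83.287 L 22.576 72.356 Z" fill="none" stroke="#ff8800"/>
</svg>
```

Since the viewBox matches the mm dimensions, user units are millimetres directly. The only transform is the Y-flip y_m = 187.534 − y_svg.

Shape 1 is a open polyline drawn with `<polyline>`. Its stroke #008000 means cut at S827, F662. After flipping Y the toolpath is (45.090,13.199) → (64.592,122.073) → (69.010,32.766).

Shape 2 is a rectangle drawn with `<path>`. Its stroke #008000 means cut at S827, F662. After flipping Y the toolpath is (4.318,90.818) → (10.355,90.818) → (10.355,62.311) → (4.318,62.311) → (4.318,90.818), returning to the start.

Shape 3 is a regular polygon drawn with `<path>`. Its stroke #ff8800 means score at S554, F1350. After flipping Y the toolpath is (33.507,100.353) → (18.682,89.422) → (7.751,104.247) → (22.576,115.178) → (33.507,100.353), returning to the start.

(bCNC post)
(Date: synthetic)
G21
G90
G0 X45.090 Y13.199
M3 S827
G1 X64.592 Y122.073 F662
G1 X69.010 Y32.766
M5
G0 X4.318 Y90.818
M3 S827
G1 X10.355 Y90.818 F662
G1 X10.355 Y62.311
G1 X4.318 Y62.311
G1 X4.318 Y90.818
M5
G0 X33.507 Y100.353
M3 S554
G1 X18.682 Y89.422 F1350
G1 X7.751 Y104.247
G1 X22.576 Y115.178
G1 X33.507 Y100.353
M5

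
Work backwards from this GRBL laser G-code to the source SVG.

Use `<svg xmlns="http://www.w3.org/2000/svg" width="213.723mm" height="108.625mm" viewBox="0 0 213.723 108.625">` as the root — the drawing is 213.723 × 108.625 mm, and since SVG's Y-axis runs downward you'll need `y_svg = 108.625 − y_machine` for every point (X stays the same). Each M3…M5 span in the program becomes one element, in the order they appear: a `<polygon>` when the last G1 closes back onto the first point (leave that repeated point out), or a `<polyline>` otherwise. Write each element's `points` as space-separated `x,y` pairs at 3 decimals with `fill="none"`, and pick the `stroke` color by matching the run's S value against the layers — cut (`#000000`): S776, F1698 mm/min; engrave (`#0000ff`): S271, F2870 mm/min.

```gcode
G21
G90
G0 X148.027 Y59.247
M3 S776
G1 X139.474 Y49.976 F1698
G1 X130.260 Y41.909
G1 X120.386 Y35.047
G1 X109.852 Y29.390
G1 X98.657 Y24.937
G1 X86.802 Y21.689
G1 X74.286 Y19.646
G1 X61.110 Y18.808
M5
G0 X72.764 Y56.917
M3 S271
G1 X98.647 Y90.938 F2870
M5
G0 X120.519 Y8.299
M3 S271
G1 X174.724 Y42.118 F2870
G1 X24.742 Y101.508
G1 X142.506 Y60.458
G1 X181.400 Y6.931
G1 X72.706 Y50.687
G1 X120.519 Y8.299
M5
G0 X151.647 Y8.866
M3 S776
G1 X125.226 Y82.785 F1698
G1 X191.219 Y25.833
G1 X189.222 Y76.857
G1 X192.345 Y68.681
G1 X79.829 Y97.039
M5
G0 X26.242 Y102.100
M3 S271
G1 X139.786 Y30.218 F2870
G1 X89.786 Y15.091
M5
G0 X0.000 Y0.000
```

<svg xmlns="http://www.w3.org/2000/svg" width="213.723mm" height="108.625mm" viewBox="0 0 213.723 108.625">
  <polyline points="148.027,49.378 139.474,58.649 130.260,66.716 120.386,73.578 109.852,79.235 98.657,83.688 86.802,86.936 74.286,88.979 61.110,89.817" fill="none" stroke="#000000"/>
  <polyline points="72.764,51.708 98.647,17.687" fill="none" stroke="#0000ff"/>
  <polygon points="120.519,100.326 174.724,66.507 24.742,7.117 142.506,48.167 181.400,101.694 72.706,57.938" fill="none" stroke="#0000ff"/>
  <polyline points="151.647,99.759 125.226,25.840 191.219,82.792 189.222,31.768 192.345,39.944 79.829,11.586" fill="none" stroke="#000000"/>
  <polyline points="26.242,6.525 139.786,78.407 89.786,93.534" fill="none" stroke="#0000ff"/>
</svg>

Each laser-on run becomes one SVG element. Flip Y back into SVG space with y_svg = 108.625 − y_machine.

Run 1: power S776 maps to stroke `#000000` (cut). The run is open, so emit a `<polyline>` with points (Y-flipped): 148.027,49.378 139.474,58.649 130.260,66.716 120.386,73.578 109.852,79.235 98.657,83.688 86.802,86.936 74.286,88.979 61.110,89.817.

Run 2: the run's S271 means `#0000ff` (engrave). The run is open, so emit a `<polyline>` with points (Y-flipped): 72.764,51.708 98.647,17.687.

Run 3: S271 ⇒ engrave layer `#0000ff`. The run returns to its start, so emit a `<polygon>` with points (Y-flipped): 120.519,100.326 174.724,66.507 24.742,7.117 142.506,48.167 181.400,101.694 72.706,57.938.

Run 4: the run's S776 means `#000000` (cut). The run is open, so emit a `<polyline>` with points (Y-flipped): 151.647,99.759 125.226,25.840 191.219,82.792 189.222,31.768 192.345,39.944 79.829,11.586.

Run 5: the run's S271 means `#0000ff` (engrave). The run is open, so emit a `<polyline>` with points (Y-flipped): 26.242,6.525 139.786,78.407 89.786,93.534.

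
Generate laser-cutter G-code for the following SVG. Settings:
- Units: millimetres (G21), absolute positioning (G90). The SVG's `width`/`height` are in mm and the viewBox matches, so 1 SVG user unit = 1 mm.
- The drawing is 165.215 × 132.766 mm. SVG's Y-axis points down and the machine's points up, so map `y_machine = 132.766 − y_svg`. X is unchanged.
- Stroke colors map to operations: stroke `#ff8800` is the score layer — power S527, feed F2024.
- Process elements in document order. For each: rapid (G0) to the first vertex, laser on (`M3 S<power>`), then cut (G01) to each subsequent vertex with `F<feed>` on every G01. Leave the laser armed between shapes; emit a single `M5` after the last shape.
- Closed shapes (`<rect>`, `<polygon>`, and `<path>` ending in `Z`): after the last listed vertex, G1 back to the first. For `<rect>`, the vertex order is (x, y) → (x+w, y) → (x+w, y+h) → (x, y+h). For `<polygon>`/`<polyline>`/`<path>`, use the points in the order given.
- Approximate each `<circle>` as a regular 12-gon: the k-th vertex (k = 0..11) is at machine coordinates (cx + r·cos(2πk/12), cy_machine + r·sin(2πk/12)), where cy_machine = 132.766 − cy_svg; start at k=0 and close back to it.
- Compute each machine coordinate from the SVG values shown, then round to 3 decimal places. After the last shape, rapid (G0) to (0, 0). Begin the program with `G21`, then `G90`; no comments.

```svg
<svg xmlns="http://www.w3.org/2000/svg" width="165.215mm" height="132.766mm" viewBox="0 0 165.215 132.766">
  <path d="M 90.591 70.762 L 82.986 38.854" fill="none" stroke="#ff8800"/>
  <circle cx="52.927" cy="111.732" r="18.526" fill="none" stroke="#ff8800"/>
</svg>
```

Since the viewBox matches the mm dimensions, user units are millimetres directly. The only transform is the Y-flip y_m = 132.766 − y_svg.

Shape 1 is a line segment drawn with `<path>`. Its stroke #ff8800 means score at S527, F2024. After flipping Y the toolpath is (90.591,62.004) → (82.986,93.912).

Shape 2 is a circle drawn with `<circle>`. Its stroke #ff8800 means score at S527, F2024. After flipping Y the toolpath is (71.453,21.034) → (68.971,30.297) → (62.190,37.078) → (52.927,39.560) → (43.664,37.078) → (36.883,30.297) → (34.401,21.034) → (36.883,11.771) → (43.664,4.990) → (52.927,2.508) → (62.190,4.990) → (68.971,11.771) → (71.453,21.034), returning to the start.

G21
G90
G0 X90.591 Y62.004
M3 S527
G01 X82.986 Y93.912 F2024
G0 X71.453 Y21.034
M3 S527
G01 X68.971 Y30.297 F2024
G01 X62.190 Y37.078 F2024
G01 X52.927 Y39.560 F2024
G01 X43.664 Y37.078 F2024
G01 X36.883 Y30.297 F2024
G01 X34.401 Y21.034 F2024
G01 X36.883 Y11.771 F2024
G01 X43.664 Y4.990 F2024
G01 X52.927 Y2.508 F2024
G01 X62.190 Y4.990 F2024
G01 X68.971 Y11.771 F2024
G01 X71.453 Y21.034 F2024
M5
G0 X0.000 Y0.000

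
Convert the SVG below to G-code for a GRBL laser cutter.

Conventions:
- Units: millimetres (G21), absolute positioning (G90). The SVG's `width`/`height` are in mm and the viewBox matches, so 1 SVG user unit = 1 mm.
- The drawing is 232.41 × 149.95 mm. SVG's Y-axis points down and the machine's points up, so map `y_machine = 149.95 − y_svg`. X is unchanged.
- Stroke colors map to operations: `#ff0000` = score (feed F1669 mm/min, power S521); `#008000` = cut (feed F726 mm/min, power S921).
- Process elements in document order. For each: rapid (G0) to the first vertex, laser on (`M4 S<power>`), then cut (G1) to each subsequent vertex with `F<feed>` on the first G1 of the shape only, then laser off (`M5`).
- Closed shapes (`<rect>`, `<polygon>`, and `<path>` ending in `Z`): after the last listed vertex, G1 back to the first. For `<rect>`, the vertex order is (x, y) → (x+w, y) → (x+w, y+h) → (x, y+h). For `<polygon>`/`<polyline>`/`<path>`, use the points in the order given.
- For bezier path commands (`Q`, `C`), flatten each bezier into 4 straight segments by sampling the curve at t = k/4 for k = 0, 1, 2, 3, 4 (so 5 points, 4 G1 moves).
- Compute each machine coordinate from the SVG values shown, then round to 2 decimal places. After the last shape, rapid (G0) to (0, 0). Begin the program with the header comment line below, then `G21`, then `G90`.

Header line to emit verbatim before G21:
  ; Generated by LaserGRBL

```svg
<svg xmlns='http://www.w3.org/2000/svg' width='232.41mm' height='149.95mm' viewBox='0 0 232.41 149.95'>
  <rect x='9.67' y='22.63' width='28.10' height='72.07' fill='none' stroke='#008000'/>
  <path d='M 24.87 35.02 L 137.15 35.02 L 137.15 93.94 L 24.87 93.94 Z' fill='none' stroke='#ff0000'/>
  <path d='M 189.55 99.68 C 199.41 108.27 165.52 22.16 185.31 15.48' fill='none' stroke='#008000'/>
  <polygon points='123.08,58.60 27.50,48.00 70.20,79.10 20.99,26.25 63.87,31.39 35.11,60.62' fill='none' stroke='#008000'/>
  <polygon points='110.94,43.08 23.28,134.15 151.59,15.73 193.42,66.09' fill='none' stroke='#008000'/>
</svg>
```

viewBox `0 0 232.41 149.95` with mm width/height → 1 unit = 1 mm. Flip: y_m = 149.95 − y_svg.

**Shape 1** — `<rect>` rectangle, stroke `#008000` → cut (S921, F726). Machine vertices: (9.67,127.32) → (37.77,127.32) → (37.77,55.25) → (9.67,55.25) → (9.67,127.32). Closed: final G1 returns to the first vertex.

**Shape 2** — `<path>` rectangle, stroke `#ff0000` → score (S521, F1669). Machine vertices: (24.87,114.93) → (137.15,114.93) → (137.15,56.01) → (24.87,56.01) → (24.87,114.93). Closed: final G1 returns to the first vertex.

**Shape 3** — `<path>` cubic bezier, stroke `#008000` → cut (S921, F726). Control points (SVG): P0=(189.55,99.68), P1=(199.41,108.27), P2=(165.52,22.16), P3=(185.31,15.48); sampled at t=k/4. Machine vertices: (189.55,50.27) → (190.26,58.86) → (183.71,86.64) → (179.01,117.29) → (185.31,134.47). Open path.

**Shape 4** — `<polygon>` closed polygon, stroke `#008000` → cut (S921, F726). Machine vertices: (123.08,91.35) → (27.50,101.95) → (70.20,70.85) → (20.99,123.70) → (63.87,118.56) → (35.11,89.33) → (123.08,91.35). Closed: final G1 returns to the first vertex.

**Shape 5** — `<polygon>` closed polygon, stroke `#008000` → cut (S921, F726). Machine vertices: (110.94,106.87) → (23.28,15.80) → (151.59,134.22) → (193.42,83.86) → (110.94,106.87). Closed: final G1 returns to the first vertex.

; Generated by LaserGRBL
G21
G90
G0 X9.67 Y127.32
M4 S921
G1 X37.77 Y127.32 F726
G1 X37.77 Y55.25
G1 X9.67 Y55.25
G1 X9.67 Y127.32
M5
G0 X24.87 Y114.93
M4 S521
G1 X137.15 Y114.93 F1669
G1 X137.15 Y56.01
G1 X24.87 Y56.01
G1 X24.87 Y114.93
M5
G0 X189.55 Y50.27
M4 S921
G1 X190.26 Y58.86 F726
G1 X183.71 Y86.64
G1 X179.01 Y117.29
G1 X185.31 Y134.47
M5
G0 X123.08 Y91.35
M4 S921
G1 X27.50 Y101.95 F726
G1 X70.20 Y70.85
G1 X20.99 Y123.70
G1 X63.87 Y118.56
G1 X35.11 Y89.33
G1 X123.08 Y91.35
M5
G0 X110.94 Y106.87
M4 S921
G1 X23.28 Y15.80 F726
G1 X151.59 Y134.22
G1 X193.42 Y83.86
G1 X110.94 Y106.87
M5
G0 X0.00 Y0.00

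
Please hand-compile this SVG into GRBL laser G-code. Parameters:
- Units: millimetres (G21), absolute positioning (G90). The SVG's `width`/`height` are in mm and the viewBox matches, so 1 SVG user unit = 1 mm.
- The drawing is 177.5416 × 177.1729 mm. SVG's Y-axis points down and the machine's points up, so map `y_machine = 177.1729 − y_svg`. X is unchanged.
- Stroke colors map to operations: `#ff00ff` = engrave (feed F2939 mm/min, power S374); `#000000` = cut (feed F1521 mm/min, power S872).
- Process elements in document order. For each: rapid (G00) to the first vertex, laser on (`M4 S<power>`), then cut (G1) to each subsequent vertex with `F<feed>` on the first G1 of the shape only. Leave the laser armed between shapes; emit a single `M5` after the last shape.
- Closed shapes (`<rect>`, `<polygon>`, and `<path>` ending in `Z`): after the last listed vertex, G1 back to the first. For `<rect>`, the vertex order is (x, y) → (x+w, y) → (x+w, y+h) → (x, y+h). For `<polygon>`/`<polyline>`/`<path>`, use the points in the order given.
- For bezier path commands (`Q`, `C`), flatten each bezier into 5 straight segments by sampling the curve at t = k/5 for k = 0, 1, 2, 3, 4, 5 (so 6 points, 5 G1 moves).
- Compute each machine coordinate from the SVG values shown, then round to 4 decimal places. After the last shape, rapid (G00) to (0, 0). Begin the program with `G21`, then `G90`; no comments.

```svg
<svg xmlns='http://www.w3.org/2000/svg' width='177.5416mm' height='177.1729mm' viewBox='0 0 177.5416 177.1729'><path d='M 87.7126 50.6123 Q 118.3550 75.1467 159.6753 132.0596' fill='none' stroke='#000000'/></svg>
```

G21
G90
G00 X87.7126 Y126.5606
M4 S872
G1 X100.3967 Y115.4517 F1521
G1 X113.9350 Y101.7525
G1 X128.3275 Y85.4631
G1 X143.5743 Y66.5833
G1 X159.6753 Y45.1133
M5
G00 X0.0000 Y0.0000

1 u = 1 mm; y_m = 177.1729 − y.

[1] `<path>` quadratic bezier, #000000→cut S872 F1521: (87.7126,126.5606) → (100.3967,115.4517) → (113.9350,101.7525) → (128.3275,85.4631) → (143.5743,66.5833) → (159.6753,45.1133)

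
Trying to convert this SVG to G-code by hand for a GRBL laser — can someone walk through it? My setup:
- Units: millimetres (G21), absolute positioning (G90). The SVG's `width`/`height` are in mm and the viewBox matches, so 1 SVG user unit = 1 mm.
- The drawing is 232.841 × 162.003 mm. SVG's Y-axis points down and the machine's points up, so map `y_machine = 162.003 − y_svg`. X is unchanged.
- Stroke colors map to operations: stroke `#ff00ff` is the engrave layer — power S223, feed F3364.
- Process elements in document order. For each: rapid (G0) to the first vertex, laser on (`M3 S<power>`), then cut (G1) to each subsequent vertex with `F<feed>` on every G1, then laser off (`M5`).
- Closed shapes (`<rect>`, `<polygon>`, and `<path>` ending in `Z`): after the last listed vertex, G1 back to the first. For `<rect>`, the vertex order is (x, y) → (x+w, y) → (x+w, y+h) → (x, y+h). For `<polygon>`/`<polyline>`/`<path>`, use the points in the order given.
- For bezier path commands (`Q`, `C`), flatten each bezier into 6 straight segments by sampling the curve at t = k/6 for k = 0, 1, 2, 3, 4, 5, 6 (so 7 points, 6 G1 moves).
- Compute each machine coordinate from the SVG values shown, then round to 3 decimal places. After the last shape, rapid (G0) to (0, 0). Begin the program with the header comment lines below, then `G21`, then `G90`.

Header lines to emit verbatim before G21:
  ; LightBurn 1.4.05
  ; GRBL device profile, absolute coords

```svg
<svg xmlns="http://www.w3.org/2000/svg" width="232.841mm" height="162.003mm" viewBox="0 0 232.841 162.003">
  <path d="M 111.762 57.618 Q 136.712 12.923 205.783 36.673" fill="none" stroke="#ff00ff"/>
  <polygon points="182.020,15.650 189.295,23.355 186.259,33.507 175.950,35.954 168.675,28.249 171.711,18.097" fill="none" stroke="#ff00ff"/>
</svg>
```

viewBox `0 0 232.841 162.003` with mm width/height → 1 unit = 1 mm. Flip: y_m = 162.003 − y_svg.

**Shape 1** — `<path>` quadratic bezier, stroke `#ff00ff` → engrave (S223, F3364). Control points (SVG): P0=(111.762,57.618), P1=(136.712,12.923), P2=(205.783,36.673); sampled at t=k/6. Machine vertices: (111.762,104.385) → (121.304,117.382) → (133.298,126.577) → (147.742,131.969) → (164.638,133.558) → (183.985,131.345) → (205.783,125.330). Open path.

**Shape 2** — `<polygon>` regular polygon, stroke `#ff00ff` → engrave (S223, F3364). Machine vertices: (182.020,146.353) → (189.295,138.648) → (186.259,128.496) → (175.950,126.049) → (168.675,133.754) → (171.711,143.906) → (182.020,146.353). Closed: final G1 returns to the first vertex.

; LightBurn 1.4.05
; GRBL device profile, absolute coords
G21
G90
G0 X111.762 Y104.385
M3 S223
G1 X121.304 Y117.382 F3364
G1 X133.298 Y126.577 F3364
G1 X147.742 Y131.969 F3364
G1 X164.638 Y133.558 F3364
G1 X183.985 Y131.345 F3364
G1 X205.783 Y125.330 F3364
M5
G0 X182.020 Y146.353
M3 S223
G1 X189.295 Y138.648 F3364
G1 X186.259 Y128.496 F3364
G1 X175.950 Y126.049 F3364
G1 X168.675 Y133.754 F3364
G1 X171.711 Y143.906 F3364
G1 X182.020 Y146.353 F3364
M5
G0 X0.000 Y0.000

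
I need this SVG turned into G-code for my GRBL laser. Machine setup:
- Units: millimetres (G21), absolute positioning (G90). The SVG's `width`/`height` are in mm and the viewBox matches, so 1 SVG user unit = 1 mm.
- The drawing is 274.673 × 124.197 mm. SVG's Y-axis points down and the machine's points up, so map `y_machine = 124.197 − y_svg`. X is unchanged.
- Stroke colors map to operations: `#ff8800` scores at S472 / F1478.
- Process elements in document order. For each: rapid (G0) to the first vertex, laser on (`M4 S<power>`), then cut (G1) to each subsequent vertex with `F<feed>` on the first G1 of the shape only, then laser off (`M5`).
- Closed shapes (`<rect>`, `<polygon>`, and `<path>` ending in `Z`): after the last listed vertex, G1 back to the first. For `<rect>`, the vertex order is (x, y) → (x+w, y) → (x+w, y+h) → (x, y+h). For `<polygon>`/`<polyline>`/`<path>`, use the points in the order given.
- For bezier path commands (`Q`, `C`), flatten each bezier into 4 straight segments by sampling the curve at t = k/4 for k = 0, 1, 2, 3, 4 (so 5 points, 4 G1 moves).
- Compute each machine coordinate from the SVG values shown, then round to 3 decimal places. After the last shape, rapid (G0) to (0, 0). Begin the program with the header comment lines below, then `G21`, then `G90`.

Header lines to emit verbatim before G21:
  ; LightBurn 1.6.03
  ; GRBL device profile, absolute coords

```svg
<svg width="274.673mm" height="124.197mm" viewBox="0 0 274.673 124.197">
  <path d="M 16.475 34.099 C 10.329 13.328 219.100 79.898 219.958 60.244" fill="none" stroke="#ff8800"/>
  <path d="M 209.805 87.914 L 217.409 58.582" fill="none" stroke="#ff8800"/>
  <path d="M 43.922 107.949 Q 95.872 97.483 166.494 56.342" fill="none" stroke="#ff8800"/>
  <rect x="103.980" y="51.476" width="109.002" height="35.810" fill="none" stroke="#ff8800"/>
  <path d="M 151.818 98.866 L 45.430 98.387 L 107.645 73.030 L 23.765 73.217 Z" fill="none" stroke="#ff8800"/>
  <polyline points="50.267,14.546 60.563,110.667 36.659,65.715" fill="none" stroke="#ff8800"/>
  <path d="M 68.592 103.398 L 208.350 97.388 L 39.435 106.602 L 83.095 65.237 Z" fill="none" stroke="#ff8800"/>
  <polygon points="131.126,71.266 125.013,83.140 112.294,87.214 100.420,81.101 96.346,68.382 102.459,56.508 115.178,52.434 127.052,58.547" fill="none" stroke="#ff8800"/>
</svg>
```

Since the viewBox matches the mm dimensions, user units are millimetres directly. The only transform is the Y-flip y_m = 124.197 − y_svg.

Shape 1 is a cubic bezier drawn with `<path>`. Its stroke #ff8800 means score at S472, F1478. After flipping Y the toolpath is (16.475,90.098) → (45.556,92.012) → (115.590,77.444) → (186.938,62.668) → (219.958,63.953).

Shape 2 is a line segment drawn with `<path>`. Its stroke #ff8800 means score at S472, F1478. After flipping Y the toolpath is (209.805,36.283) → (217.409,65.615).

Shape 3 is a quadratic bezier drawn with `<path>`. Its stroke #ff8800 means score at S472, F1478. After flipping Y the toolpath is (43.922,16.248) → (71.064,23.398) → (100.540,34.383) → (132.350,49.202) → (166.494,67.855).

Shape 4 is a rectangle drawn with `<rect>`. Its stroke #ff8800 means score at S472, F1478. After flipping Y the toolpath is (103.980,72.721) → (212.982,72.721) → (212.982,36.911) → (103.980,36.911) → (103.980,72.721), returning to the start.

Shape 5 is a closed polygon drawn with `<path>`. Its stroke #ff8800 means score at S472, F1478. After flipping Y the toolpath is (151.818,25.331) → (45.430,25.810) → (107.645,51.167) → (23.765,50.980) → (151.818,25.331), returning to the start.

Shape 6 is a open polyline drawn with `<polyline>`. Its stroke #ff8800 means score at S472, F1478. After flipping Y the toolpath is (50.267,109.651) → (60.563,13.530) → (36.659,58.482).

Shape 7 is a closed polygon drawn with `<path>`. Its stroke #ff8800 means score at S472, F1478. After flipping Y the toolpath is (68.592,20.799) → (208.350,26.809) → (39.435,17.595) → (83.095,58.960) → (68.592,20.799), returning to the start.

Shape 8 is a regular polygon drawn with `<polygon>`. Its stroke #ff8800 means score at S472, F1478. After flipping Y the toolpath is (131.126,52.931) → (125.013,41.057) → (112.294,36.983) → (100.420,43.096) → (96.346,55.815) → (102.459,67.689) → (115.178,71.763) → (127.052,65.650) → (131.126,52.931), returning to the start.

; LightBurn 1.6.03
; GRBL device profile, absolute coords
G21
G90
G0 X16.475 Y90.098
M4 S472
G1 X45.556 Y92.012 F1478
G1 X115.590 Y77.444
G1 X186.938 Y62.668
G1 X219.958 Y63.953
M5
G0 X209.805 Y36.283
M4 S472
G1 X217.409 Y65.615 F1478
M5
G0 X43.922 Y16.248
M4 S472
G1 X71.064 Y23.398 F1478
G1 X100.540 Y34.383
G1 X132.350 Y49.202
G1 X166.494 Y67.855
M5
G0 X103.980 Y72.721
M4 S472
G1 X212.982 Y72.721 F1478
G1 X212.982 Y36.911
G1 X103.980 Y36.911
G1 X103.980 Y72.721
M5
G0 X151.818 Y25.331
M4 S472
G1 X45.430 Y25.810 F1478
G1 X107.645 Y51.167
G1 X23.765 Y50.980
G1 X151.818 Y25.331
M5
G0 X50.267 Y109.651
M4 S472
G1 X60.563 Y13.530 F1478
G1 X36.659 Y58.482
M5
G0 X68.592 Y20.799
M4 S472
G1 X208.350 Y26.809 F1478
G1 X39.435 Y17.595
G1 X83.095 Y58.960
G1 X68.592 Y20.799
M5
G0 X131.126 Y52.931
M4 S472
G1 X125.013 Y41.057 F1478
G1 X112.294 Y36.983
G1 X100.420 Y43.096
G1 X96.346 Y55.815
G1 X102.459 Y67.689
G1 X115.178 Y71.763
G1 X127.052 Y65.650
G1 X131.126 Y52.931
M5
G0 X0.000 Y0.000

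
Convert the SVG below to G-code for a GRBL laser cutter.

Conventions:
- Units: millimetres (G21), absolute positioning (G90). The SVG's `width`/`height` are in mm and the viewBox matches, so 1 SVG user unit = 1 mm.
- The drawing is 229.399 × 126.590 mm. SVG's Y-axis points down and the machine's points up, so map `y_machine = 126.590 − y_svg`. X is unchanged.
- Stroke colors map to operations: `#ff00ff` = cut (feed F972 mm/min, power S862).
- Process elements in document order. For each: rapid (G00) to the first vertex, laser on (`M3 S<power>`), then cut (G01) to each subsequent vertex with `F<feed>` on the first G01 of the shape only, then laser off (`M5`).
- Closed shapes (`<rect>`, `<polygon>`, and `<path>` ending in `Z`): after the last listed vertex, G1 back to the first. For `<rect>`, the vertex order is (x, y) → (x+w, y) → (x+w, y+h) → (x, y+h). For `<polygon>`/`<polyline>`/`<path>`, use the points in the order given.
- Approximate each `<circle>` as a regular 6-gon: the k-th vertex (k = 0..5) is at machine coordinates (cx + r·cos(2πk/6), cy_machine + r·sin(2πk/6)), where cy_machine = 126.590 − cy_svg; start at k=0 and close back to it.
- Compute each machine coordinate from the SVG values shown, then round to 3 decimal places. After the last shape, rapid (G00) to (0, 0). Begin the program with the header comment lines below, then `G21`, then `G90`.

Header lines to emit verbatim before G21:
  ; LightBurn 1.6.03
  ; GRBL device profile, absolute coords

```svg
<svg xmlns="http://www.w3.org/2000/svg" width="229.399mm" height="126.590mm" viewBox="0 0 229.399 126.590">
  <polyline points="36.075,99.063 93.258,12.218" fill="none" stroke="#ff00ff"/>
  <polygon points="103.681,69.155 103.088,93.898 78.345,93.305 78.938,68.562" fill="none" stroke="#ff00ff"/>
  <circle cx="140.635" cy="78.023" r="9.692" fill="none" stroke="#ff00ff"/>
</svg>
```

; LightBurn 1.6.03
; GRBL device profile, absolute coords
G21
G90
G00 X36.075 Y27.527
M3 S862
G01 X93.258 Y114.372 F972
M5
G00 X103.681 Y57.435
M3 S862
G01 X103.088 Y32.692 F972
G01 X78.345 Y33.285
G01 X78.938 Y58.028
G01 X103.681 Y57.435
M5
G00 X150.327 Y48.567
M3 S862
G01 X145.481 Y56.961 F972
G01 X135.789 Y56.961
G01 X130.943 Y48.567
G01 X135.789 Y40.173
G01 X145.481 Y40.173
G01 X150.327 Y48.567
M5
G00 X0.000 Y0.000

Since the viewBox matches the mm dimensions, user units are millimetres directly. The only transform is the Y-flip y_m = 126.590 − y_svg.

Shape 1 is a line segment drawn with `<polyline>`. Its stroke #ff00ff means cut at S862, F972. After flipping Y the toolpath is (36.075,27.527) → (93.258,114.372).

Shape 2 is a regular polygon drawn with `<polygon>`. Its stroke #ff00ff means cut at S862, F972. After flipping Y the toolpath is (103.681,57.435) → (103.088,32.692) → (78.345,33.285) → (78.938,58.028) → (103.681,57.435), returning to the start.

Shape 3 is a circle drawn with `<circle>`. Its stroke #ff00ff means cut at S862, F972. After flipping Y the toolpath is (150.327,48.567) → (145.481,56.961) → (135.789,56.961) → (130.943,48.567) → (135.789,40.173) → (145.481,40.173) → (150.327,48.567), returning to the start.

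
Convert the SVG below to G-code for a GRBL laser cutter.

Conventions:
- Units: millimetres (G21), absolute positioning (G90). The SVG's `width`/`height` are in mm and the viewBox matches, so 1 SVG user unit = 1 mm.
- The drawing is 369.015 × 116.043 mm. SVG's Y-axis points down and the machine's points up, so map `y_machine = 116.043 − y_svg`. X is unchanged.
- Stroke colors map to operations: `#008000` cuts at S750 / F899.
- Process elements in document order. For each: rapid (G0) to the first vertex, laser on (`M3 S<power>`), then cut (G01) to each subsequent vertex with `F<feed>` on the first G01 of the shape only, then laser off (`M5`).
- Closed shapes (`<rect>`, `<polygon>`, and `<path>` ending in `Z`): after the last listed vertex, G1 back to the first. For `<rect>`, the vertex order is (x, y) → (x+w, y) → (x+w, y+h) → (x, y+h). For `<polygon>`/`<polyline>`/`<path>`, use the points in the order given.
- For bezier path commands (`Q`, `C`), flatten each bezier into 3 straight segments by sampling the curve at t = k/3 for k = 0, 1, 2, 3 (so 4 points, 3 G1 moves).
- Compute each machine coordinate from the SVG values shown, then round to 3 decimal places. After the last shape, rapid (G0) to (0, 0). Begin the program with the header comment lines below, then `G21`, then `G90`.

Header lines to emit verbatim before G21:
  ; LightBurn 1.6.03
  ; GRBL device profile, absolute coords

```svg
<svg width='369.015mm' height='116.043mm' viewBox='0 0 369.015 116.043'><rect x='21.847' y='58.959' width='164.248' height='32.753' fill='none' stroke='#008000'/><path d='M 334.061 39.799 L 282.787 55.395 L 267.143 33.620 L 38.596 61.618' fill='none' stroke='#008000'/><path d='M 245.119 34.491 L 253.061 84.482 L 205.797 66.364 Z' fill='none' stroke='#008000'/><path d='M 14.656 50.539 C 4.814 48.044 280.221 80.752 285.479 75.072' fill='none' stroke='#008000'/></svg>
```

; LightBurn 1.6.03
; GRBL device profile, absolute coords
G21
G90
G0 X21.847 Y57.084
M3 S750
G01 X186.095 Y57.084 F899
G01 X186.095 Y24.331
G01 X21.847 Y24.331
G01 X21.847 Y57.084
M5
G0 X334.061 Y76.244
M3 S750
G01 X282.787 Y60.648 F899
G01 X267.143 Y82.423
G01 X38.596 Y54.425
M5
G0 X245.119 Y81.552
M3 S750
G01 X253.061 Y31.561 F899
G01 X205.797 Y49.679
G01 X245.119 Y81.552
M5
G0 X14.656 Y65.504
M3 S750
G01 X79.327 Y58.990 F899
G01 X210.742 Y45.361
G01 X285.479 Y40.971
M5
G0 X0.000 Y0.000

viewBox `0 0 369.015 116.043` with mm width/height → 1 unit = 1 mm. Flip: y_m = 116.043 − y_svg.

**Shape 1** — `<rect>` rectangle, stroke `#008000` → cut (S750, F899). Machine vertices: (21.847,57.084) → (186.095,57.084) → (186.095,24.331) → (21.847,24.331) → (21.847,57.084). Closed: final G1 returns to the first vertex.

**Shape 2** — `<path>` open polyline, stroke `#008000` → cut (S750, F899). Machine vertices: (334.061,76.244) → (282.787,60.648) → (267.143,82.423) → (38.596,54.425). Open path.

**Shape 3** — `<path>` regular polygon, stroke `#008000` → cut (S750, F899). Machine vertices: (245.119,81.552) → (253.061,31.561) → (205.797,49.679) → (245.119,81.552). Closed: final G1 returns to the first vertex.

**Shape 4** — `<path>` cubic bezier, stroke `#008000` → cut (S750, F899). Control points (SVG): P0=(14.656,50.539), P1=(4.814,48.044), P2=(280.221,80.752), P3=(285.479,75.072); sampled at t=k/3. Machine vertices: (14.656,65.504) → (79.327,58.990) → (210.742,45.361) → (285.479,40.971). Open path.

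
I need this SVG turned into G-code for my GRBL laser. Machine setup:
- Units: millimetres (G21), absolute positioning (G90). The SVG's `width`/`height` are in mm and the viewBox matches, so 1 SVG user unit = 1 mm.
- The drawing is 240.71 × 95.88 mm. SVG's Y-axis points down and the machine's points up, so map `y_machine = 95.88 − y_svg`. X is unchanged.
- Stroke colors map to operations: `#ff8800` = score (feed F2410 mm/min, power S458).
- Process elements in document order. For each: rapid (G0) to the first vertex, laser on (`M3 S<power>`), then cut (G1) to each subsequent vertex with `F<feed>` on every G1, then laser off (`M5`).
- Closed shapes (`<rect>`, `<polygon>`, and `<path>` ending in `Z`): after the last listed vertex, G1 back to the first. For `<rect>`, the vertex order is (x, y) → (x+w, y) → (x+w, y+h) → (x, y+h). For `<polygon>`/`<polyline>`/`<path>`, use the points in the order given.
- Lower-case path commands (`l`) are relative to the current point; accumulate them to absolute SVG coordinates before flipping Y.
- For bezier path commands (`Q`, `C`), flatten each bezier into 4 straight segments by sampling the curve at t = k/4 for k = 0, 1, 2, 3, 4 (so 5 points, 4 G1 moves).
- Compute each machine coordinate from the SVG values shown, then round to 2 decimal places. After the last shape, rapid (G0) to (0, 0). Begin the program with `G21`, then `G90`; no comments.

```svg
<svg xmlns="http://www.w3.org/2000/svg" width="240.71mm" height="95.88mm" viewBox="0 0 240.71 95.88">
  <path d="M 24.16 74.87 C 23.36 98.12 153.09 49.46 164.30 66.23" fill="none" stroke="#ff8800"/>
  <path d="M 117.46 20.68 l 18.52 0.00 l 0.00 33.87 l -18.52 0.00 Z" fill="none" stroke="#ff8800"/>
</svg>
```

G21
G90
G0 X24.16 Y21.01
M3 S458
G1 X44.14 Y14.91 F2410
G1 X89.73 Y22.90 F2410
G1 X137.56 Y32.11 F2410
G1 X164.30 Y29.65 F2410
M5
G0 X117.46 Y75.20
M3 S458
G1 X135.98 Y75.20 F2410
G1 X135.98 Y41.33 F2410
G1 X117.46 Y41.33 F2410
G1 X117.46 Y75.20 F2410
M5
G0 X0.00 Y0.00

1 u = 1 mm; y_m = 95.88 − y.

[1] `<path>` cubic bezier, #ff8800→score S458 F2410: (24.16,21.01) → (44.14,14.91) → (89.73,22.90) → (137.56,32.11) → (164.30,29.65)

[2] `<path>` rectangle, #ff8800→score S458 F2410: (117.46,75.20) → (135.98,75.20) → (135.98,41.33) → (117.46,41.33) → (117.46,75.20) (closed)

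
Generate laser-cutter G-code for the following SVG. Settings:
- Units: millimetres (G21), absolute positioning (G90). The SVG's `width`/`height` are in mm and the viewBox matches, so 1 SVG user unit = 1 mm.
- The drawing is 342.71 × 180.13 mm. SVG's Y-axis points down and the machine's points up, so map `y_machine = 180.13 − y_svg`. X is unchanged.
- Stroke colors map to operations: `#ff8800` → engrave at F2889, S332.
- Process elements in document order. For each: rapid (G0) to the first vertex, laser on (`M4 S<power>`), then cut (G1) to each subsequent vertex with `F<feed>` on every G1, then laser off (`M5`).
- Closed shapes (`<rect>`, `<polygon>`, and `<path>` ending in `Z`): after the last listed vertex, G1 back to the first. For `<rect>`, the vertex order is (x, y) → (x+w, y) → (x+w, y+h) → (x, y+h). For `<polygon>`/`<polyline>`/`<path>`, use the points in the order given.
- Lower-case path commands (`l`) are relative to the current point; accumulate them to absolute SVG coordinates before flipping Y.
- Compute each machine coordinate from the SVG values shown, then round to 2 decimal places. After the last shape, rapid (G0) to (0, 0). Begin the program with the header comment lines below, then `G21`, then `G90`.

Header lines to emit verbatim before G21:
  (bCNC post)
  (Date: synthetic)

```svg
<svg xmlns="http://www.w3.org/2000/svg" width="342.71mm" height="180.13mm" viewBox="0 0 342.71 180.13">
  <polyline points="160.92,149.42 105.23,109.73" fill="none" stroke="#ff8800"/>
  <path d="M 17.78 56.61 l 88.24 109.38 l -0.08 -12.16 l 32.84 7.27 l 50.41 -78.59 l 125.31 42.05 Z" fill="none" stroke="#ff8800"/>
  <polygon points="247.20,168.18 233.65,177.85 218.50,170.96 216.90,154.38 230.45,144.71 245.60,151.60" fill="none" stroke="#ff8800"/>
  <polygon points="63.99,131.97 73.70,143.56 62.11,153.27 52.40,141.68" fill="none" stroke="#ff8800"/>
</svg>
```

Since the viewBox matches the mm dimensions, user units are millimetres directly. The only transform is the Y-flip y_m = 180.13 − y_svg.

Shape 1 is a line segment drawn with `<polyline>`. Its stroke #ff8800 means engrave at S332, F2889. After flipping Y the toolpath is (160.92,30.71) → (105.23,70.40).

Shape 2 is a closed polygon drawn with `<path>`. Its stroke #ff8800 means engrave at S332, F2889. After flipping Y the toolpath is (17.78,123.52) → (106.02,14.14) → (105.94,26.30) → (138.78,19.03) → (189.19,97.62) → (314.50,55.57) → (17.78,123.52), returning to the start.

Shape 3 is a regular polygon drawn with `<polygon>`. Its stroke #ff8800 means engrave at S332, F2889. After flipping Y the toolpath is (247.20,11.95) → (233.65,2.28) → (218.50,9.17) → (216.90,25.75) → (230.45,35.42) → (245.60,28.53) → (247.20,11.95), returning to the start.

Shape 4 is a regular polygon drawn with `<polygon>`. Its stroke #ff8800 means engrave at S332, F2889. After flipping Y the toolpath is (63.99,48.16) → (73.70,36.57) → (62.11,26.86) → (52.40,38.45) → (63.99,48.16), returning to the start.

(bCNC post)
(Date: synthetic)
G21
G90
G0 X160.92 Y30.71
M4 S332
G1 X105.23 Y70.40 F2889
M5
G0 X17.78 Y123.52
M4 S332
G1 X106.02 Y14.14 F2889
G1 X105.94 Y26.30 F2889
G1 X138.78 Y19.03 F2889
G1 X189.19 Y97.62 F2889
G1 X314.50 Y55.57 F2889
G1 X17.78 Y123.52 F2889
M5
G0 X247.20 Y11.95
M4 S332
G1 X233.65 Y2.28 F2889
G1 X218.50 Y9.17 F2889
G1 X216.90 Y25.75 F2889
G1 X230.45 Y35.42 F2889
G1 X245.60 Y28.53 F2889
G1 X247.20 Y11.95 F2889
M5
G0 X63.99 Y48.16
M4 S332
G1 X73.70 Y36.57 F2889
G1 X62.11 Y26.86 F2889
G1 X52.40 Y38.45 F2889
G1 X63.99 Y48.16 F2889
M5
G0 X0.00 Y0.00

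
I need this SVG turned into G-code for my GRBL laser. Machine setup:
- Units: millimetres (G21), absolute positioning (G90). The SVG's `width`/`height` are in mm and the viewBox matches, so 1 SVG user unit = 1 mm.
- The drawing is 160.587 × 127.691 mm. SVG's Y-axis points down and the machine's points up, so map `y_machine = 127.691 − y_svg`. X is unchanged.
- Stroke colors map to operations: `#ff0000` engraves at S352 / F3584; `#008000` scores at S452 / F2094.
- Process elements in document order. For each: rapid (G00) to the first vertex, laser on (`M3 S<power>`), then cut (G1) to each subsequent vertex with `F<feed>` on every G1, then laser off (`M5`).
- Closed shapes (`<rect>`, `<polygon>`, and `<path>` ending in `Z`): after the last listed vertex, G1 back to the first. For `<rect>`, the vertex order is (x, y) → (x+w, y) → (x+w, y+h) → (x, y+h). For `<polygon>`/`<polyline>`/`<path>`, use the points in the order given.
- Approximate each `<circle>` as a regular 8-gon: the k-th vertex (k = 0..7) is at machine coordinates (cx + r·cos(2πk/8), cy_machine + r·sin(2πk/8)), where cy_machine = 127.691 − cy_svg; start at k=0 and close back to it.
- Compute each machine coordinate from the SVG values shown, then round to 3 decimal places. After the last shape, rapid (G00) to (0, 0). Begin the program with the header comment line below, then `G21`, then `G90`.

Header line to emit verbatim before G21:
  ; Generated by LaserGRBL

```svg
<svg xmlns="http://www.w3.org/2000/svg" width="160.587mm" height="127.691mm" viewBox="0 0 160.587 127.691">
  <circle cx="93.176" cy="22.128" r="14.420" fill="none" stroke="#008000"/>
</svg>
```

; Generated by LaserGRBL
G21
G90
G00 X107.596 Y105.563
M3 S452
G1 X103.372 Y115.759 F2094
G1 X93.176 Y119.983 F2094
G1 X82.980 Y115.759 F2094
G1 X78.756 Y105.563 F2094
G1 X82.980 Y95.367 F2094
G1 X93.176 Y91.143 F2094
G1 X103.372 Y95.367 F2094
G1 X107.596 Y105.563 F2094
M5
G00 X0.000 Y0.000

Since the viewBox matches the mm dimensions, user units are millimetres directly. The only transform is the Y-flip y_m = 127.691 − y_svg.

Shape 1 is a circle drawn with `<circle>`. Its stroke #008000 means score at S452, F2094. After flipping Y the toolpath is (107.596,105.563) → (103.372,115.759) → (93.176,119.983) → (82.980,115.759) → (78.756,105.563) → (82.980,95.367) → (93.176,91.143) → (103.372,95.367) → (107.596,105.563), returning to the start.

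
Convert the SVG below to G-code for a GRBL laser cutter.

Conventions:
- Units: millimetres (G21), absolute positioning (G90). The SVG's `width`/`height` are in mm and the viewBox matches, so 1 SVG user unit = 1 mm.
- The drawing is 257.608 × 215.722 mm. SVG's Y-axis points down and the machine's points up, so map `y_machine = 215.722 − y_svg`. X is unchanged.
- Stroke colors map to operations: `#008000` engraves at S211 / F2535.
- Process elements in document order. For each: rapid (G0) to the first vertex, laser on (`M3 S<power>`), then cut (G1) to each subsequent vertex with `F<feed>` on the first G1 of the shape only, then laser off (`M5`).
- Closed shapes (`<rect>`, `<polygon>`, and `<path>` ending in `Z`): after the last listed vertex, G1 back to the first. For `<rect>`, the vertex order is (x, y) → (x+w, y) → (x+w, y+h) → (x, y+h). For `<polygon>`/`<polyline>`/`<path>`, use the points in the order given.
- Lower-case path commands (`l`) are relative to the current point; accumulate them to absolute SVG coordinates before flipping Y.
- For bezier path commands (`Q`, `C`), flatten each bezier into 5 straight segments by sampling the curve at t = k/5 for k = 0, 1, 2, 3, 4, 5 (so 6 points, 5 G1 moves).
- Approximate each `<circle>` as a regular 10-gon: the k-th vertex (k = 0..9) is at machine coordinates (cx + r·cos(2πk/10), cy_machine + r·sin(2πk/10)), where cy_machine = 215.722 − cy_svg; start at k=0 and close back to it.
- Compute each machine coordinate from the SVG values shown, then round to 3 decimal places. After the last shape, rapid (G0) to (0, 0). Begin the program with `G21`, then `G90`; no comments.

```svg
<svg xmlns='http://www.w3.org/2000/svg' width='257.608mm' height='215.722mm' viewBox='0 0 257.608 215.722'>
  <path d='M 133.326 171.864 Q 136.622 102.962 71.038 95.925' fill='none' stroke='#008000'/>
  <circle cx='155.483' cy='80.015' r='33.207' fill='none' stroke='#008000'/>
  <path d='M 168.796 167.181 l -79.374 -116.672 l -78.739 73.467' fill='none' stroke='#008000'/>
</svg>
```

G21
G90
G0 X133.326 Y43.858
M3 S211
G1 X131.889 Y68.944 F2535
G1 X124.942 Y89.081
G1 X112.484 Y104.269
G1 X94.516 Y114.508
G1 X71.038 Y119.797
M5
G0 X188.690 Y135.707
M3 S211
G1 X182.348 Y155.226 F2535
G1 X165.745 Y167.289
G1 X145.221 Y167.289
G1 X128.618 Y155.226
G1 X122.276 Y135.707
G1 X128.618 Y116.188
G1 X145.221 Y104.125
G1 X165.745 Y104.125
G1 X182.348 Y116.188
G1 X188.690 Y135.707
M5
G0 X168.796 Y48.541
M3 S211
G1 X89.422 Y165.213 F2535
G1 X10.683 Y91.746
M5
G0 X0.000 Y0.000

1 u = 1 mm; y_m = 215.722 − y.

[1] `<path>` quadratic bezier, #008000→engrave S211 F2535: (133.326,43.858) → (131.889,68.944) → (124.942,89.081) → (112.484,104.269) → (94.516,114.508) → (71.038,119.797)

[2] `<circle>` circle, #008000→engrave S211 F2535: (188.690,135.707) → (182.348,155.226) → (165.745,167.289) → (145.221,167.289) → (128.618,155.226) → (122.276,135.707) → (128.618,116.188) → (145.221,104.125) → (165.745,104.125) → (182.348,116.188) → (188.690,135.707) (closed)

[3] `<path>` open polyline, #008000→engrave S211 F2535: (168.796,48.541) → (89.422,165.213) → (10.683,91.746)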